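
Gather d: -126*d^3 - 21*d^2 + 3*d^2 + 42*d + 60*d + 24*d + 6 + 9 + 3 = -126*d^3 - 18*d^2 + 126*d + 18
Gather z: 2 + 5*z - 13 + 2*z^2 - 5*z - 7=2*z^2 - 18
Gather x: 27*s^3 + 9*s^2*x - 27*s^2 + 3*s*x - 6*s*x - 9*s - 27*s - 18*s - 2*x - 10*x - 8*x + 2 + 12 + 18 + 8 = 27*s^3 - 27*s^2 - 54*s + x*(9*s^2 - 3*s - 20) + 40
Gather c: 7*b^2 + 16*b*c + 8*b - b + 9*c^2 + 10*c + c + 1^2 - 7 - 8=7*b^2 + 7*b + 9*c^2 + c*(16*b + 11) - 14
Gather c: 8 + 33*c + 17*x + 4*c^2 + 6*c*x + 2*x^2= 4*c^2 + c*(6*x + 33) + 2*x^2 + 17*x + 8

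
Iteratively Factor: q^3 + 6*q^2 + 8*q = (q + 4)*(q^2 + 2*q) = q*(q + 4)*(q + 2)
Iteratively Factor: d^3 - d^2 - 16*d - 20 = (d + 2)*(d^2 - 3*d - 10) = (d - 5)*(d + 2)*(d + 2)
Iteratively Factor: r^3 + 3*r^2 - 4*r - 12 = (r - 2)*(r^2 + 5*r + 6) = (r - 2)*(r + 3)*(r + 2)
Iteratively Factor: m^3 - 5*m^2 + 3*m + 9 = (m - 3)*(m^2 - 2*m - 3) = (m - 3)^2*(m + 1)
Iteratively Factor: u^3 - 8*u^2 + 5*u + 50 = (u - 5)*(u^2 - 3*u - 10) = (u - 5)*(u + 2)*(u - 5)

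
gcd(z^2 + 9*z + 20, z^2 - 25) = z + 5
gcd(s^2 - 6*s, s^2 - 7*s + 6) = s - 6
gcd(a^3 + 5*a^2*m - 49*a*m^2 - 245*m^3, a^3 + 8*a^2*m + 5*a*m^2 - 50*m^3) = a + 5*m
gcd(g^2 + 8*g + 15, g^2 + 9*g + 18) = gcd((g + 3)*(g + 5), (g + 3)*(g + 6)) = g + 3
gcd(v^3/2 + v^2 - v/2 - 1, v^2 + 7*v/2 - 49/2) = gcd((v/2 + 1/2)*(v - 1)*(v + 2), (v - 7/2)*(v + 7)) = 1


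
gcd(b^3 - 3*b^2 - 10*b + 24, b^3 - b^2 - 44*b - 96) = b + 3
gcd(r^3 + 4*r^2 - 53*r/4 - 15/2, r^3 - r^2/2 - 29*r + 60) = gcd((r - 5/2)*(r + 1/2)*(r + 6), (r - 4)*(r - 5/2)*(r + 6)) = r^2 + 7*r/2 - 15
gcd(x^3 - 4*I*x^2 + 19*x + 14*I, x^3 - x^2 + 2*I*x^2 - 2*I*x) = x + 2*I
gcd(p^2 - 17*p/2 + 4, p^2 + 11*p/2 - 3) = p - 1/2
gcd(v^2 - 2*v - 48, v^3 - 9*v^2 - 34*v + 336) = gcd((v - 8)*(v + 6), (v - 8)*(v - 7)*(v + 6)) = v^2 - 2*v - 48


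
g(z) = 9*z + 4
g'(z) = 9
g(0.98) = 12.82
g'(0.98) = 9.00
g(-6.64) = -55.76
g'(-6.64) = 9.00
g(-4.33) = -34.97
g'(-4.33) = 9.00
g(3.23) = 33.07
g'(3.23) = 9.00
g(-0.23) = 1.93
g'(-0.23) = 9.00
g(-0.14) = 2.74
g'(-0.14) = 9.00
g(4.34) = 43.06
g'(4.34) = 9.00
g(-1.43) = -8.87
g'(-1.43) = 9.00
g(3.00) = 31.00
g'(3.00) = 9.00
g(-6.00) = -50.00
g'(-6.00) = 9.00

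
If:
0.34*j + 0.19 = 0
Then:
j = -0.56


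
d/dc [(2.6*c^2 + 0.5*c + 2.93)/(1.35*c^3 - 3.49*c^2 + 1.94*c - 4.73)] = (-3.51*c^4 - 1.35*c^3 - 5.0775*c^2 - 4.1446*c - 8.0492)/(1.8225*c^6 - 9.423*c^5 + 17.4181*c^4 - 26.3122*c^3 + 36.779*c^2 - 18.3524*c + 22.3729)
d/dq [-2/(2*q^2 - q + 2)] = 2*(4*q - 1)/(2*q^2 - q + 2)^2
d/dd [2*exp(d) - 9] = 2*exp(d)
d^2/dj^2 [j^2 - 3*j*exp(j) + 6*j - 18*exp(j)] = -3*j*exp(j) - 24*exp(j) + 2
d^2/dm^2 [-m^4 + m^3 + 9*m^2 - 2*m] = -12*m^2 + 6*m + 18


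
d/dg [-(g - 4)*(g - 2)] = 6 - 2*g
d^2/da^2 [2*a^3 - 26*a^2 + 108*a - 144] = 12*a - 52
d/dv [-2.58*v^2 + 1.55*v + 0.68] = 1.55 - 5.16*v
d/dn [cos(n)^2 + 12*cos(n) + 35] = -2*(cos(n) + 6)*sin(n)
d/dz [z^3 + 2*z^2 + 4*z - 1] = 3*z^2 + 4*z + 4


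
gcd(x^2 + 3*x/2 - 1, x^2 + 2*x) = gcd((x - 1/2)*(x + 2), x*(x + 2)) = x + 2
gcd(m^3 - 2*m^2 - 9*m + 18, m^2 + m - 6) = m^2 + m - 6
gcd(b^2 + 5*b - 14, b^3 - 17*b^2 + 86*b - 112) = b - 2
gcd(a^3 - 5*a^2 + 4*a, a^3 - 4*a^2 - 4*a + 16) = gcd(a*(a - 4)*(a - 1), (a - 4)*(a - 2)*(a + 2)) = a - 4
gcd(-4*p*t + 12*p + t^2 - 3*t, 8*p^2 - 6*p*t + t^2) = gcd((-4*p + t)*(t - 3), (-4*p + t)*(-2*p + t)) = 4*p - t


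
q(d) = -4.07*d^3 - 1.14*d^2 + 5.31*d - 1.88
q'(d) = -12.21*d^2 - 2.28*d + 5.31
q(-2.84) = 67.07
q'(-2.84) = -86.70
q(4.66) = -413.75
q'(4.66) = -270.46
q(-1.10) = -3.68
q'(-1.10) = -6.96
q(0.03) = -1.72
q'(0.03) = 5.23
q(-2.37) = 33.31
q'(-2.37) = -57.87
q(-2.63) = 50.31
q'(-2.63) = -73.15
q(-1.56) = 2.51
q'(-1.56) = -20.85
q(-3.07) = 88.84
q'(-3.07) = -102.77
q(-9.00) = 2825.02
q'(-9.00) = -963.18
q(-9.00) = 2825.02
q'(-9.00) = -963.18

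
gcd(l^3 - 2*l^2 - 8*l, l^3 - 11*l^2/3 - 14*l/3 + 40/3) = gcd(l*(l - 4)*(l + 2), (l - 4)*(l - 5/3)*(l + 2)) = l^2 - 2*l - 8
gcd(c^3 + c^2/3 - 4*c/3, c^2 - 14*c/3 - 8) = c + 4/3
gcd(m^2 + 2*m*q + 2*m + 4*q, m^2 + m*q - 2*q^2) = m + 2*q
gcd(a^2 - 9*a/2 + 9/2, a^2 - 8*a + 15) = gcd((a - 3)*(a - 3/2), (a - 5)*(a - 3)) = a - 3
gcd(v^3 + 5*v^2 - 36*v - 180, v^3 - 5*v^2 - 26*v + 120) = v^2 - v - 30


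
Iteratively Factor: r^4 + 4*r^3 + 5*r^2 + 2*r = (r)*(r^3 + 4*r^2 + 5*r + 2) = r*(r + 1)*(r^2 + 3*r + 2) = r*(r + 1)*(r + 2)*(r + 1)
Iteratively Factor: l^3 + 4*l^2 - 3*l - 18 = (l + 3)*(l^2 + l - 6) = (l - 2)*(l + 3)*(l + 3)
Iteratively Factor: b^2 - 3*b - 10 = (b - 5)*(b + 2)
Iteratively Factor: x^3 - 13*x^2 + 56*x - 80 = (x - 4)*(x^2 - 9*x + 20) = (x - 4)^2*(x - 5)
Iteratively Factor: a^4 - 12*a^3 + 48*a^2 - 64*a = (a - 4)*(a^3 - 8*a^2 + 16*a) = (a - 4)^2*(a^2 - 4*a) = (a - 4)^3*(a)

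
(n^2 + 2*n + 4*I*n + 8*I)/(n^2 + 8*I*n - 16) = (n + 2)/(n + 4*I)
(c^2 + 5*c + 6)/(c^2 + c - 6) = (c + 2)/(c - 2)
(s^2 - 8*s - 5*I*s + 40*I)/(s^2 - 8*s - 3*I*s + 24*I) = (s - 5*I)/(s - 3*I)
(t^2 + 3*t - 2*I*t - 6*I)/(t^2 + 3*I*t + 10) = (t + 3)/(t + 5*I)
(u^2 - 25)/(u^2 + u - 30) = (u + 5)/(u + 6)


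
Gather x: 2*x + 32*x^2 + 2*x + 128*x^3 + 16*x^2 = 128*x^3 + 48*x^2 + 4*x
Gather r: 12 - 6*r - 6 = 6 - 6*r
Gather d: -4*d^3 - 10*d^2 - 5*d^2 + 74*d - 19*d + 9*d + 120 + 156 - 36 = -4*d^3 - 15*d^2 + 64*d + 240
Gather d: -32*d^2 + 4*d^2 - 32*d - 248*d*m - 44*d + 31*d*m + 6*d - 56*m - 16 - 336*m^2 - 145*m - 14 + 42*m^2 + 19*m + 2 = -28*d^2 + d*(-217*m - 70) - 294*m^2 - 182*m - 28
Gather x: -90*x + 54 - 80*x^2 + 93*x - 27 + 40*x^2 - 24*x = -40*x^2 - 21*x + 27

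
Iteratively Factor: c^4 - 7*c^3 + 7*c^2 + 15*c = (c - 3)*(c^3 - 4*c^2 - 5*c) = (c - 3)*(c + 1)*(c^2 - 5*c) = c*(c - 3)*(c + 1)*(c - 5)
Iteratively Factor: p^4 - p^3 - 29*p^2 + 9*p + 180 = (p - 5)*(p^3 + 4*p^2 - 9*p - 36) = (p - 5)*(p + 3)*(p^2 + p - 12) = (p - 5)*(p + 3)*(p + 4)*(p - 3)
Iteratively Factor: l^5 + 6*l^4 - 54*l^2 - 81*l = (l + 3)*(l^4 + 3*l^3 - 9*l^2 - 27*l) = l*(l + 3)*(l^3 + 3*l^2 - 9*l - 27) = l*(l + 3)^2*(l^2 - 9) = l*(l + 3)^3*(l - 3)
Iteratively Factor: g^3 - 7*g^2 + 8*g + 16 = (g - 4)*(g^2 - 3*g - 4) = (g - 4)*(g + 1)*(g - 4)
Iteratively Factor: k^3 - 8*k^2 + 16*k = (k)*(k^2 - 8*k + 16) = k*(k - 4)*(k - 4)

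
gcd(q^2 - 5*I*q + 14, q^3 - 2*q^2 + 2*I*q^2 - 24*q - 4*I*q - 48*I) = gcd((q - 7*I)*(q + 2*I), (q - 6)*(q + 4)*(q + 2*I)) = q + 2*I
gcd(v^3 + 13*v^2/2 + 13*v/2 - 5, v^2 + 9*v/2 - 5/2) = v^2 + 9*v/2 - 5/2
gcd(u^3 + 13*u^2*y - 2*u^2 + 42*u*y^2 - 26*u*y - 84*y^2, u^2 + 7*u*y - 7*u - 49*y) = u + 7*y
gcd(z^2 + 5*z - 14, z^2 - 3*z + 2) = z - 2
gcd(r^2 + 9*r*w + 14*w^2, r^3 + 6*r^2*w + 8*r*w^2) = r + 2*w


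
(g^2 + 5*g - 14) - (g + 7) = g^2 + 4*g - 21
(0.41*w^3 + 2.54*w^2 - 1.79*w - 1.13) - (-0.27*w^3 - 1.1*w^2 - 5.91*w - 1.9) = 0.68*w^3 + 3.64*w^2 + 4.12*w + 0.77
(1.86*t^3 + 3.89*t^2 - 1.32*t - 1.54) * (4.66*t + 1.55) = 8.6676*t^4 + 21.0104*t^3 - 0.1217*t^2 - 9.2224*t - 2.387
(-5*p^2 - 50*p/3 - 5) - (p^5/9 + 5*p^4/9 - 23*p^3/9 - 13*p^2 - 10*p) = -p^5/9 - 5*p^4/9 + 23*p^3/9 + 8*p^2 - 20*p/3 - 5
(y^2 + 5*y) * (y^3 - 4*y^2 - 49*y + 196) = y^5 + y^4 - 69*y^3 - 49*y^2 + 980*y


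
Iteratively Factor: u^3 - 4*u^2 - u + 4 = (u + 1)*(u^2 - 5*u + 4) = (u - 1)*(u + 1)*(u - 4)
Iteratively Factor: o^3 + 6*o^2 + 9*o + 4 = (o + 4)*(o^2 + 2*o + 1) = (o + 1)*(o + 4)*(o + 1)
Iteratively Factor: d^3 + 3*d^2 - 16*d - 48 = (d + 3)*(d^2 - 16) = (d + 3)*(d + 4)*(d - 4)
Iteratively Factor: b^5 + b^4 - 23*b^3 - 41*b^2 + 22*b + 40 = (b - 1)*(b^4 + 2*b^3 - 21*b^2 - 62*b - 40) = (b - 1)*(b + 1)*(b^3 + b^2 - 22*b - 40) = (b - 1)*(b + 1)*(b + 2)*(b^2 - b - 20) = (b - 1)*(b + 1)*(b + 2)*(b + 4)*(b - 5)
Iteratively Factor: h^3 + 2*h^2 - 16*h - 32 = (h - 4)*(h^2 + 6*h + 8) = (h - 4)*(h + 2)*(h + 4)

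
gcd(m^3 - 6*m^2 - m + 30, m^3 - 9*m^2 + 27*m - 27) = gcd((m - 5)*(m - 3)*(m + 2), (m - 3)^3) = m - 3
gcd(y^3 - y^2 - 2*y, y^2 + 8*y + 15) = 1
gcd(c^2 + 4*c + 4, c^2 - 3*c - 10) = c + 2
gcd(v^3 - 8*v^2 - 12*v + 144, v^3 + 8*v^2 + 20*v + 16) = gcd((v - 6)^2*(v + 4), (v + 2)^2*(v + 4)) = v + 4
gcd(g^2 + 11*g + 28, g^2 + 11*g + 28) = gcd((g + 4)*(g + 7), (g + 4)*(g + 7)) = g^2 + 11*g + 28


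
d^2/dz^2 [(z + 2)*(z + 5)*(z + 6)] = 6*z + 26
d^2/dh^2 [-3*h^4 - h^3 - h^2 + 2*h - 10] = -36*h^2 - 6*h - 2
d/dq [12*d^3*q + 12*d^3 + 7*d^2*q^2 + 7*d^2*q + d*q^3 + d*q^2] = d*(12*d^2 + 14*d*q + 7*d + 3*q^2 + 2*q)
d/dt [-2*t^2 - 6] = -4*t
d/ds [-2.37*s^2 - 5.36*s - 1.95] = -4.74*s - 5.36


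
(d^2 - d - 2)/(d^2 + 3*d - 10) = (d + 1)/(d + 5)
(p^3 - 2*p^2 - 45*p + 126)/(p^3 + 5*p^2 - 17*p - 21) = (p - 6)/(p + 1)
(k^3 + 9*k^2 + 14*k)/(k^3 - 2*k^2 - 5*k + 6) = k*(k + 7)/(k^2 - 4*k + 3)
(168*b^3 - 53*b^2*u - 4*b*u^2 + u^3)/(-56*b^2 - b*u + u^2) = -3*b + u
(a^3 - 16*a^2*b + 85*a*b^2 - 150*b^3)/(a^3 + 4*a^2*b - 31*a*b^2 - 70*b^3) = (a^2 - 11*a*b + 30*b^2)/(a^2 + 9*a*b + 14*b^2)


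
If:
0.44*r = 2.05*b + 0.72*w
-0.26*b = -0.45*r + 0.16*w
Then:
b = -0.313822546714516*w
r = 0.17423586189828*w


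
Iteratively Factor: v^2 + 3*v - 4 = (v - 1)*(v + 4)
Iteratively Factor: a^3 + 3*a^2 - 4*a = (a - 1)*(a^2 + 4*a) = a*(a - 1)*(a + 4)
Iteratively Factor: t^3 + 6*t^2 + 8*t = (t + 2)*(t^2 + 4*t) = t*(t + 2)*(t + 4)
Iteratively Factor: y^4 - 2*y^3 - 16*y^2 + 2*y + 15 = (y + 1)*(y^3 - 3*y^2 - 13*y + 15) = (y + 1)*(y + 3)*(y^2 - 6*y + 5) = (y - 1)*(y + 1)*(y + 3)*(y - 5)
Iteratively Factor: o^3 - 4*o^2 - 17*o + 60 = (o - 5)*(o^2 + o - 12) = (o - 5)*(o - 3)*(o + 4)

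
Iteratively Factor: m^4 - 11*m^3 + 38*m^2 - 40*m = (m)*(m^3 - 11*m^2 + 38*m - 40) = m*(m - 2)*(m^2 - 9*m + 20) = m*(m - 5)*(m - 2)*(m - 4)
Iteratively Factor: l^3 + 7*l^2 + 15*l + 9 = (l + 3)*(l^2 + 4*l + 3) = (l + 3)^2*(l + 1)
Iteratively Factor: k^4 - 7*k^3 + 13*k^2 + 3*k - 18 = (k - 3)*(k^3 - 4*k^2 + k + 6) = (k - 3)^2*(k^2 - k - 2) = (k - 3)^2*(k - 2)*(k + 1)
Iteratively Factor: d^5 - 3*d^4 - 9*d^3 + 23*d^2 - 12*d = (d + 3)*(d^4 - 6*d^3 + 9*d^2 - 4*d) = (d - 1)*(d + 3)*(d^3 - 5*d^2 + 4*d) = (d - 4)*(d - 1)*(d + 3)*(d^2 - d) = (d - 4)*(d - 1)^2*(d + 3)*(d)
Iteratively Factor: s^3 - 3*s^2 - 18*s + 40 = (s + 4)*(s^2 - 7*s + 10) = (s - 5)*(s + 4)*(s - 2)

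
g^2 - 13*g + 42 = (g - 7)*(g - 6)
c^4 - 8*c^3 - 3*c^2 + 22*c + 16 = (c - 8)*(c - 2)*(c + 1)^2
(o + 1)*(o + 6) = o^2 + 7*o + 6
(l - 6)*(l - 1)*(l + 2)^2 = l^4 - 3*l^3 - 18*l^2 - 4*l + 24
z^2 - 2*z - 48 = (z - 8)*(z + 6)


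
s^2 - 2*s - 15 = (s - 5)*(s + 3)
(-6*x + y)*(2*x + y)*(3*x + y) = -36*x^3 - 24*x^2*y - x*y^2 + y^3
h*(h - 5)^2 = h^3 - 10*h^2 + 25*h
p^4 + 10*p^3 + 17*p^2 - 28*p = p*(p - 1)*(p + 4)*(p + 7)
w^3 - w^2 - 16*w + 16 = (w - 4)*(w - 1)*(w + 4)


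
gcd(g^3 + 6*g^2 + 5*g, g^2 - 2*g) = g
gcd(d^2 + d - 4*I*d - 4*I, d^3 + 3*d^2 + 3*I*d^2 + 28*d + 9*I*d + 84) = d - 4*I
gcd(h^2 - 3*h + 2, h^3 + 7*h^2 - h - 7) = h - 1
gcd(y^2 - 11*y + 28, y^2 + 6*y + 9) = 1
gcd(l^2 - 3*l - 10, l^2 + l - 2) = l + 2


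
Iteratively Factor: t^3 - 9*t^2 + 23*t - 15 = (t - 3)*(t^2 - 6*t + 5) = (t - 5)*(t - 3)*(t - 1)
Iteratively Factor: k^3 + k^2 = (k + 1)*(k^2) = k*(k + 1)*(k)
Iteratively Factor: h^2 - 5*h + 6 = (h - 3)*(h - 2)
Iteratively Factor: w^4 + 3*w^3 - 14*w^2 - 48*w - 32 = (w + 1)*(w^3 + 2*w^2 - 16*w - 32) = (w - 4)*(w + 1)*(w^2 + 6*w + 8) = (w - 4)*(w + 1)*(w + 4)*(w + 2)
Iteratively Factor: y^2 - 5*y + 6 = (y - 2)*(y - 3)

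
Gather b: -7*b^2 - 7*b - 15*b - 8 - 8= -7*b^2 - 22*b - 16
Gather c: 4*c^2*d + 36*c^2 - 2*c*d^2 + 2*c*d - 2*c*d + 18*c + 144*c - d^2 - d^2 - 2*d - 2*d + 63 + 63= c^2*(4*d + 36) + c*(162 - 2*d^2) - 2*d^2 - 4*d + 126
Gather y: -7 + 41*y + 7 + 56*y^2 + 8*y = 56*y^2 + 49*y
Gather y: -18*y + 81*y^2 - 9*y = 81*y^2 - 27*y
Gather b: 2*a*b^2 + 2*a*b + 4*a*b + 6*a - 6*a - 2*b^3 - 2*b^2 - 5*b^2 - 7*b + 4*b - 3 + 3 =-2*b^3 + b^2*(2*a - 7) + b*(6*a - 3)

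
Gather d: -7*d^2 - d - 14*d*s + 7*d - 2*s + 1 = -7*d^2 + d*(6 - 14*s) - 2*s + 1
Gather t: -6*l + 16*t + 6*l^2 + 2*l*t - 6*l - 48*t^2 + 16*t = 6*l^2 - 12*l - 48*t^2 + t*(2*l + 32)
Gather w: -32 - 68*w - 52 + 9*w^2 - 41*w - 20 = 9*w^2 - 109*w - 104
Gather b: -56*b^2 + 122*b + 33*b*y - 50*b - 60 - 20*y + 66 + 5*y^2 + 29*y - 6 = -56*b^2 + b*(33*y + 72) + 5*y^2 + 9*y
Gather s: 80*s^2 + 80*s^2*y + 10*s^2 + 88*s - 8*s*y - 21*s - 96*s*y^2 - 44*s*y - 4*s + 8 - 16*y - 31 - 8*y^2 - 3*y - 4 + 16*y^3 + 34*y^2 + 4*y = s^2*(80*y + 90) + s*(-96*y^2 - 52*y + 63) + 16*y^3 + 26*y^2 - 15*y - 27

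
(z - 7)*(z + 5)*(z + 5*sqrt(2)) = z^3 - 2*z^2 + 5*sqrt(2)*z^2 - 35*z - 10*sqrt(2)*z - 175*sqrt(2)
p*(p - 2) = p^2 - 2*p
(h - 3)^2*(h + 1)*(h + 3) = h^4 - 2*h^3 - 12*h^2 + 18*h + 27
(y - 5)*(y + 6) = y^2 + y - 30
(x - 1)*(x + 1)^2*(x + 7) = x^4 + 8*x^3 + 6*x^2 - 8*x - 7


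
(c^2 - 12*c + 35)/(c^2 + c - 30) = (c - 7)/(c + 6)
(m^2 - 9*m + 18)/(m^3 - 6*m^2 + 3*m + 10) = (m^2 - 9*m + 18)/(m^3 - 6*m^2 + 3*m + 10)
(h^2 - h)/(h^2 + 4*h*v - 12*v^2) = h*(h - 1)/(h^2 + 4*h*v - 12*v^2)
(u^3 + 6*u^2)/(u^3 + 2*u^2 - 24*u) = u/(u - 4)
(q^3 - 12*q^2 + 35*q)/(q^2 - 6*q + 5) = q*(q - 7)/(q - 1)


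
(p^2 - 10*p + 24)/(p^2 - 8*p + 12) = (p - 4)/(p - 2)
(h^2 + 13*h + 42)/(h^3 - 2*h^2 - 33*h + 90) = (h + 7)/(h^2 - 8*h + 15)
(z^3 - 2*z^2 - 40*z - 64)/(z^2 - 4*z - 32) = z + 2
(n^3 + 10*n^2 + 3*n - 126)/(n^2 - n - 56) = (n^2 + 3*n - 18)/(n - 8)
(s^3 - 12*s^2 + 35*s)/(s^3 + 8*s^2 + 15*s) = (s^2 - 12*s + 35)/(s^2 + 8*s + 15)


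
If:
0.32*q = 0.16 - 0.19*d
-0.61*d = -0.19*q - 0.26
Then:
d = 0.49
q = 0.21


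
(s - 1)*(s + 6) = s^2 + 5*s - 6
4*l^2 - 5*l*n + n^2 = (-4*l + n)*(-l + n)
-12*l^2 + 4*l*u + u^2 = (-2*l + u)*(6*l + u)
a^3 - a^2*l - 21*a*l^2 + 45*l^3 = (a - 3*l)^2*(a + 5*l)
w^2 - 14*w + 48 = (w - 8)*(w - 6)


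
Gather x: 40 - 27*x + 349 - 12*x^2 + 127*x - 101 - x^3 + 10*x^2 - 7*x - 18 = -x^3 - 2*x^2 + 93*x + 270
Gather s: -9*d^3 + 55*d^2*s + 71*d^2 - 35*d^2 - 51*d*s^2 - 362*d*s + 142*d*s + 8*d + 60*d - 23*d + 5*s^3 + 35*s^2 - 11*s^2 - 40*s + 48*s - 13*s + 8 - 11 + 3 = -9*d^3 + 36*d^2 + 45*d + 5*s^3 + s^2*(24 - 51*d) + s*(55*d^2 - 220*d - 5)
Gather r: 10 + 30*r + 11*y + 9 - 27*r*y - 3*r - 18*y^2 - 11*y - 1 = r*(27 - 27*y) - 18*y^2 + 18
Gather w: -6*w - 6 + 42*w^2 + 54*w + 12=42*w^2 + 48*w + 6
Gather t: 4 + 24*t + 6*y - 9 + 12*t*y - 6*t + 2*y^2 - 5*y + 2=t*(12*y + 18) + 2*y^2 + y - 3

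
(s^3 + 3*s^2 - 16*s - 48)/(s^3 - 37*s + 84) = (s^2 + 7*s + 12)/(s^2 + 4*s - 21)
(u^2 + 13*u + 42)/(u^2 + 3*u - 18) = (u + 7)/(u - 3)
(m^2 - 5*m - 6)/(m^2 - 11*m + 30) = (m + 1)/(m - 5)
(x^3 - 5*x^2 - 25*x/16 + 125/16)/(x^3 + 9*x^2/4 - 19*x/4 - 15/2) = (x^2 - 25*x/4 + 25/4)/(x^2 + x - 6)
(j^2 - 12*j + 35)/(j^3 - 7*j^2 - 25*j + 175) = 1/(j + 5)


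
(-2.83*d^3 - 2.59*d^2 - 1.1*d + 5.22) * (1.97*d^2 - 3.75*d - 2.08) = -5.5751*d^5 + 5.5102*d^4 + 13.4319*d^3 + 19.7956*d^2 - 17.287*d - 10.8576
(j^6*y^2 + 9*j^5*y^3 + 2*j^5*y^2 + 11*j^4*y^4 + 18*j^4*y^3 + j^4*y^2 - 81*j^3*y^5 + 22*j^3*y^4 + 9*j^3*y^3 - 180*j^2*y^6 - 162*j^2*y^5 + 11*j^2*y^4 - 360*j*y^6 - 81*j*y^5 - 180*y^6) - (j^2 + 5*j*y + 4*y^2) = j^6*y^2 + 9*j^5*y^3 + 2*j^5*y^2 + 11*j^4*y^4 + 18*j^4*y^3 + j^4*y^2 - 81*j^3*y^5 + 22*j^3*y^4 + 9*j^3*y^3 - 180*j^2*y^6 - 162*j^2*y^5 + 11*j^2*y^4 - j^2 - 360*j*y^6 - 81*j*y^5 - 5*j*y - 180*y^6 - 4*y^2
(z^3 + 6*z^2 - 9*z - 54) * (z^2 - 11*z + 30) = z^5 - 5*z^4 - 45*z^3 + 225*z^2 + 324*z - 1620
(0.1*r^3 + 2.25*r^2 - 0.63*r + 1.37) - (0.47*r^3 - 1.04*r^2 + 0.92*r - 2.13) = -0.37*r^3 + 3.29*r^2 - 1.55*r + 3.5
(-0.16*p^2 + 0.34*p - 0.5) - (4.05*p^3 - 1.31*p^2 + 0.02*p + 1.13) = -4.05*p^3 + 1.15*p^2 + 0.32*p - 1.63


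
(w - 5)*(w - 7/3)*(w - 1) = w^3 - 25*w^2/3 + 19*w - 35/3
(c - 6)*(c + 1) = c^2 - 5*c - 6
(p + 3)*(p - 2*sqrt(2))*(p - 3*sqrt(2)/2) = p^3 - 7*sqrt(2)*p^2/2 + 3*p^2 - 21*sqrt(2)*p/2 + 6*p + 18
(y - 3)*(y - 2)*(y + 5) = y^3 - 19*y + 30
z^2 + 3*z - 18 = (z - 3)*(z + 6)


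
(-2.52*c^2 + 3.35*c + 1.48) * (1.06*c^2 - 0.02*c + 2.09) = -2.6712*c^4 + 3.6014*c^3 - 3.765*c^2 + 6.9719*c + 3.0932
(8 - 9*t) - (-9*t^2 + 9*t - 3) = 9*t^2 - 18*t + 11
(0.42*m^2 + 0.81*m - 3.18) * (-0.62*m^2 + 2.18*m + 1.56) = -0.2604*m^4 + 0.4134*m^3 + 4.3926*m^2 - 5.6688*m - 4.9608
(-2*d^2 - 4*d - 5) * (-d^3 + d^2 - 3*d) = 2*d^5 + 2*d^4 + 7*d^3 + 7*d^2 + 15*d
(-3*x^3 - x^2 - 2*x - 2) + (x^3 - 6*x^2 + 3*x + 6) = -2*x^3 - 7*x^2 + x + 4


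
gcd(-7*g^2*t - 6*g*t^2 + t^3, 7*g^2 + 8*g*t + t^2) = g + t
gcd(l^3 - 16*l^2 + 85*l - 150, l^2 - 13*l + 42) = l - 6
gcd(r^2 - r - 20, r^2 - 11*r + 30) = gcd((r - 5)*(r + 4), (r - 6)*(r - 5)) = r - 5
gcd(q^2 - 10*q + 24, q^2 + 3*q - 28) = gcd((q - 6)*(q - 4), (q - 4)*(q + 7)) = q - 4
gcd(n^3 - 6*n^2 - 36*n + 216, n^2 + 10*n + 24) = n + 6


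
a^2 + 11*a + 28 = (a + 4)*(a + 7)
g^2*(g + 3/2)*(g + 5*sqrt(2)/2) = g^4 + 3*g^3/2 + 5*sqrt(2)*g^3/2 + 15*sqrt(2)*g^2/4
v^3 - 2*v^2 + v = v*(v - 1)^2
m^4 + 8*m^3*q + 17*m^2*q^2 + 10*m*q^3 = m*(m + q)*(m + 2*q)*(m + 5*q)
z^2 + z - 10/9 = (z - 2/3)*(z + 5/3)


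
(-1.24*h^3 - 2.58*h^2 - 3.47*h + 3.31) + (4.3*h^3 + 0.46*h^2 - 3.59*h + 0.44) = 3.06*h^3 - 2.12*h^2 - 7.06*h + 3.75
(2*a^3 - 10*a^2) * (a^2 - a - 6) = 2*a^5 - 12*a^4 - 2*a^3 + 60*a^2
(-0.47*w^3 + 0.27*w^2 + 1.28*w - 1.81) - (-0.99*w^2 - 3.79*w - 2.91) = -0.47*w^3 + 1.26*w^2 + 5.07*w + 1.1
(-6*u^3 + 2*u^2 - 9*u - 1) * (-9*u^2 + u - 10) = 54*u^5 - 24*u^4 + 143*u^3 - 20*u^2 + 89*u + 10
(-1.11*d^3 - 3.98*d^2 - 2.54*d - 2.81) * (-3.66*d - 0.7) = 4.0626*d^4 + 15.3438*d^3 + 12.0824*d^2 + 12.0626*d + 1.967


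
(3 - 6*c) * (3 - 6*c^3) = 36*c^4 - 18*c^3 - 18*c + 9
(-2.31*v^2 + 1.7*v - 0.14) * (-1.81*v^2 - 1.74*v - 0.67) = 4.1811*v^4 + 0.9424*v^3 - 1.1569*v^2 - 0.8954*v + 0.0938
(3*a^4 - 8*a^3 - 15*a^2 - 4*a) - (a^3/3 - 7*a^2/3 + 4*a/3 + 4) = 3*a^4 - 25*a^3/3 - 38*a^2/3 - 16*a/3 - 4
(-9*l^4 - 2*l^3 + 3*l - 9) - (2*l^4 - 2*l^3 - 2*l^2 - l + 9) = -11*l^4 + 2*l^2 + 4*l - 18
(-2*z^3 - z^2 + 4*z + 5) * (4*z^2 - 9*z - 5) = -8*z^5 + 14*z^4 + 35*z^3 - 11*z^2 - 65*z - 25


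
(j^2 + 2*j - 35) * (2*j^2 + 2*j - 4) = 2*j^4 + 6*j^3 - 70*j^2 - 78*j + 140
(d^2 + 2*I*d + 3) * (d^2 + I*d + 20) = d^4 + 3*I*d^3 + 21*d^2 + 43*I*d + 60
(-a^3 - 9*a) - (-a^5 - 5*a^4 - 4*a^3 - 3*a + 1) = a^5 + 5*a^4 + 3*a^3 - 6*a - 1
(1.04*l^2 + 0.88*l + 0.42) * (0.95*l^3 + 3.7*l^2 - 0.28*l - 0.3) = 0.988*l^5 + 4.684*l^4 + 3.3638*l^3 + 0.9956*l^2 - 0.3816*l - 0.126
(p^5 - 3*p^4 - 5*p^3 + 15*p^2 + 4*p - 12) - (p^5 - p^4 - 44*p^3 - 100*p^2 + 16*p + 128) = -2*p^4 + 39*p^3 + 115*p^2 - 12*p - 140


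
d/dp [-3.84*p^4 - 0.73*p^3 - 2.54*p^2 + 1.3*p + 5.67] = -15.36*p^3 - 2.19*p^2 - 5.08*p + 1.3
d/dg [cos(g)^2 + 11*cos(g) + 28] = -(2*cos(g) + 11)*sin(g)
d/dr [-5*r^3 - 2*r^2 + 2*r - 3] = -15*r^2 - 4*r + 2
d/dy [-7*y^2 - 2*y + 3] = -14*y - 2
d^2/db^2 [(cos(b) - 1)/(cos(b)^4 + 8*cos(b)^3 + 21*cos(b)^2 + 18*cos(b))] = 3*(42*(1 - cos(b)^2)^2/cos(b)^3 + 12*sin(b)^6/cos(b)^3 - 3*cos(b)^4 + 6*cos(b)^3 + 29*cos(b)^2 - 68*tan(b)^2 - 52 + 50/cos(b) - 78/cos(b)^3)/((cos(b) + 2)^3*(cos(b) + 3)^4)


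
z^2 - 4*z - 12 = (z - 6)*(z + 2)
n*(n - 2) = n^2 - 2*n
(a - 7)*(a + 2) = a^2 - 5*a - 14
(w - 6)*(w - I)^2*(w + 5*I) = w^4 - 6*w^3 + 3*I*w^3 + 9*w^2 - 18*I*w^2 - 54*w - 5*I*w + 30*I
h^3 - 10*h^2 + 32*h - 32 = (h - 4)^2*(h - 2)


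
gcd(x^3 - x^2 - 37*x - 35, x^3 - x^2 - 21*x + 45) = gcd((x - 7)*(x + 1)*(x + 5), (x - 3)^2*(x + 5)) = x + 5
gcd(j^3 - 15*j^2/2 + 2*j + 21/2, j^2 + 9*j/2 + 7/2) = j + 1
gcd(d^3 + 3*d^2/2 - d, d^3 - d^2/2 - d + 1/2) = d - 1/2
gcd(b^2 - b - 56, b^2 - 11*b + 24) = b - 8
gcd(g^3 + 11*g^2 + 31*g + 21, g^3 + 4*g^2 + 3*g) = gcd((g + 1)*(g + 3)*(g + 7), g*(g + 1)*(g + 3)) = g^2 + 4*g + 3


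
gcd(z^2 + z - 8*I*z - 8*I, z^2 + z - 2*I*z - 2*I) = z + 1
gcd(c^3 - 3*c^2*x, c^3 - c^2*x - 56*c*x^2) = c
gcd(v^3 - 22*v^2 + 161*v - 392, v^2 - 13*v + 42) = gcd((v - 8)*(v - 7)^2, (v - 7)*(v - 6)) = v - 7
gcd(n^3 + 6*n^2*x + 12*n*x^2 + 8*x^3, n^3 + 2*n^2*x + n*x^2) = 1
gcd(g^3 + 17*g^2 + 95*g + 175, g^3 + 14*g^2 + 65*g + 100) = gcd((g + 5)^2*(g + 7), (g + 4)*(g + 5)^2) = g^2 + 10*g + 25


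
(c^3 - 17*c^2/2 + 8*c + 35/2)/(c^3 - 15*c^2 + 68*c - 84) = (2*c^2 - 3*c - 5)/(2*(c^2 - 8*c + 12))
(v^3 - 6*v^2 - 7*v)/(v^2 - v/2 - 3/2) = 2*v*(v - 7)/(2*v - 3)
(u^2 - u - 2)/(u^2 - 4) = (u + 1)/(u + 2)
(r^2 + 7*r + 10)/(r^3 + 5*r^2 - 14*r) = (r^2 + 7*r + 10)/(r*(r^2 + 5*r - 14))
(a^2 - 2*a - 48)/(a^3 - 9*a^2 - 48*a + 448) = (a + 6)/(a^2 - a - 56)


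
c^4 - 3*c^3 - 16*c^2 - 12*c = c*(c - 6)*(c + 1)*(c + 2)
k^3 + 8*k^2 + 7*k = k*(k + 1)*(k + 7)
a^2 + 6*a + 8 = (a + 2)*(a + 4)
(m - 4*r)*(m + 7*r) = m^2 + 3*m*r - 28*r^2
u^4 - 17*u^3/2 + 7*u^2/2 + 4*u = u*(u - 8)*(u - 1)*(u + 1/2)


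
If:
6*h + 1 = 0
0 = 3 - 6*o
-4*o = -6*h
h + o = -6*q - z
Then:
No Solution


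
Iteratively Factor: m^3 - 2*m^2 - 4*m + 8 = (m - 2)*(m^2 - 4) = (m - 2)^2*(m + 2)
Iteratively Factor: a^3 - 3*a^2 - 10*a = (a - 5)*(a^2 + 2*a) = (a - 5)*(a + 2)*(a)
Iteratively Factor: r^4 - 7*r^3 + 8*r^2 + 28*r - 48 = (r - 4)*(r^3 - 3*r^2 - 4*r + 12) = (r - 4)*(r - 2)*(r^2 - r - 6) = (r - 4)*(r - 2)*(r + 2)*(r - 3)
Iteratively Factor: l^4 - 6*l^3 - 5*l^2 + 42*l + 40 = (l - 5)*(l^3 - l^2 - 10*l - 8) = (l - 5)*(l - 4)*(l^2 + 3*l + 2) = (l - 5)*(l - 4)*(l + 1)*(l + 2)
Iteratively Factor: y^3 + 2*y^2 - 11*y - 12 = (y + 1)*(y^2 + y - 12) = (y - 3)*(y + 1)*(y + 4)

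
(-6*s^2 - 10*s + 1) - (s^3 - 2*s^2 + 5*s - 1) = -s^3 - 4*s^2 - 15*s + 2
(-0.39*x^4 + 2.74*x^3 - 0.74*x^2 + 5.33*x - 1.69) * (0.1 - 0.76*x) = 0.2964*x^5 - 2.1214*x^4 + 0.8364*x^3 - 4.1248*x^2 + 1.8174*x - 0.169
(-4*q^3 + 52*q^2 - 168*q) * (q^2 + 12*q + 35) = -4*q^5 + 4*q^4 + 316*q^3 - 196*q^2 - 5880*q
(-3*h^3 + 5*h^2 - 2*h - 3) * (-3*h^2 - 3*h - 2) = 9*h^5 - 6*h^4 - 3*h^3 + 5*h^2 + 13*h + 6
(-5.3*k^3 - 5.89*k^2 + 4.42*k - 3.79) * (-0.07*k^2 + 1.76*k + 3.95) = 0.371*k^5 - 8.9157*k^4 - 31.6108*k^3 - 15.221*k^2 + 10.7886*k - 14.9705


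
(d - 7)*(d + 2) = d^2 - 5*d - 14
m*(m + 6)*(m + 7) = m^3 + 13*m^2 + 42*m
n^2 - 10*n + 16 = (n - 8)*(n - 2)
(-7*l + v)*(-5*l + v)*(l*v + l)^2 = 35*l^4*v^2 + 70*l^4*v + 35*l^4 - 12*l^3*v^3 - 24*l^3*v^2 - 12*l^3*v + l^2*v^4 + 2*l^2*v^3 + l^2*v^2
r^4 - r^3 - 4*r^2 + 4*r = r*(r - 2)*(r - 1)*(r + 2)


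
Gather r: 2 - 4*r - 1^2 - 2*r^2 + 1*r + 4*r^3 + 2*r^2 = 4*r^3 - 3*r + 1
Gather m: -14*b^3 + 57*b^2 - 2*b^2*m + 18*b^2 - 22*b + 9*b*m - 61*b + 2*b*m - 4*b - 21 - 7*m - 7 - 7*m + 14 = -14*b^3 + 75*b^2 - 87*b + m*(-2*b^2 + 11*b - 14) - 14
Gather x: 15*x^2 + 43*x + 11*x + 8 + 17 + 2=15*x^2 + 54*x + 27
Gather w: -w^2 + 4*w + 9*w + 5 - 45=-w^2 + 13*w - 40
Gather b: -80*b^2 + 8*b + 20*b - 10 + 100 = -80*b^2 + 28*b + 90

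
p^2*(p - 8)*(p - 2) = p^4 - 10*p^3 + 16*p^2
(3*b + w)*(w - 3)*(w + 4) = 3*b*w^2 + 3*b*w - 36*b + w^3 + w^2 - 12*w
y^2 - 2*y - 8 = (y - 4)*(y + 2)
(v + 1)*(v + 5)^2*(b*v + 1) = b*v^4 + 11*b*v^3 + 35*b*v^2 + 25*b*v + v^3 + 11*v^2 + 35*v + 25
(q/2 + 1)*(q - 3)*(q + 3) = q^3/2 + q^2 - 9*q/2 - 9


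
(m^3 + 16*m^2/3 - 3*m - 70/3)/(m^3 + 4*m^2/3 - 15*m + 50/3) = (3*m + 7)/(3*m - 5)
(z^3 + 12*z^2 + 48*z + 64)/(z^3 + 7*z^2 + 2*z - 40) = (z^2 + 8*z + 16)/(z^2 + 3*z - 10)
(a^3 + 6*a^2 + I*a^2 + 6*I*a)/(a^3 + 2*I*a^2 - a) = (a + 6)/(a + I)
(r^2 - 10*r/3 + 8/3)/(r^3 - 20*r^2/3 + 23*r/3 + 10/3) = (3*r - 4)/(3*r^2 - 14*r - 5)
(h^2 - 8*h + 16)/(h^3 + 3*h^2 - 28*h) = (h - 4)/(h*(h + 7))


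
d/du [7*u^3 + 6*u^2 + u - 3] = 21*u^2 + 12*u + 1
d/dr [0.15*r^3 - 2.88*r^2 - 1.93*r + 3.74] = 0.45*r^2 - 5.76*r - 1.93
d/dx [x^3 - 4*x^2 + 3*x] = 3*x^2 - 8*x + 3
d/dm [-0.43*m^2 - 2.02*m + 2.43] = -0.86*m - 2.02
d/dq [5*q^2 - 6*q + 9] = 10*q - 6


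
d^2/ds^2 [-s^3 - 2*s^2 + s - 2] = -6*s - 4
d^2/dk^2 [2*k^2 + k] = 4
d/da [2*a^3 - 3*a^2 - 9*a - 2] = 6*a^2 - 6*a - 9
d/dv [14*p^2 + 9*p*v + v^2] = 9*p + 2*v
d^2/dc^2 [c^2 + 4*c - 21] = 2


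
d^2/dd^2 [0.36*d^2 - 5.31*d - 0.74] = 0.720000000000000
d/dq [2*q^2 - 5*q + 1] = 4*q - 5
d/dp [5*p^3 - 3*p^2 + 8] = 3*p*(5*p - 2)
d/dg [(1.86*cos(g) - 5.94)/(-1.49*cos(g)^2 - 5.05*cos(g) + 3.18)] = (-2.7714*cos(g)^2 + 17.7012*cos(g) + 24.0822)*sin(g)/(2.2201*cos(g)^4 + 15.049*cos(g)^3 + 16.0261*cos(g)^2 - 32.118*cos(g) + 10.1124)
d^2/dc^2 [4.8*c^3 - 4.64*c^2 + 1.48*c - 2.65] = 28.8*c - 9.28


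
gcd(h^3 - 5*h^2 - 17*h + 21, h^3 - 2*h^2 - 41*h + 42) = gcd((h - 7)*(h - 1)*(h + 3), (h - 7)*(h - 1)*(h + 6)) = h^2 - 8*h + 7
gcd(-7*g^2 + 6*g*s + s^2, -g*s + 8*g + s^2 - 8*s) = -g + s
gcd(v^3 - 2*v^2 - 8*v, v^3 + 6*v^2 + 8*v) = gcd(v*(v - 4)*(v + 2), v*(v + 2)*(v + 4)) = v^2 + 2*v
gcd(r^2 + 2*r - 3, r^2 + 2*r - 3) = r^2 + 2*r - 3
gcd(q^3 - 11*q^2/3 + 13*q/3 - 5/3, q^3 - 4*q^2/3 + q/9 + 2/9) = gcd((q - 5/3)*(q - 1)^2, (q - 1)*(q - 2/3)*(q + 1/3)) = q - 1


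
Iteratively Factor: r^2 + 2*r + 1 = (r + 1)*(r + 1)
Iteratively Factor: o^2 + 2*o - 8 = (o - 2)*(o + 4)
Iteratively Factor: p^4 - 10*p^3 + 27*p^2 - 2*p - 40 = (p + 1)*(p^3 - 11*p^2 + 38*p - 40) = (p - 5)*(p + 1)*(p^2 - 6*p + 8) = (p - 5)*(p - 2)*(p + 1)*(p - 4)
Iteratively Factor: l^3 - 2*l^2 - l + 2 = (l - 2)*(l^2 - 1) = (l - 2)*(l + 1)*(l - 1)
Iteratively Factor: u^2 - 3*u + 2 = (u - 1)*(u - 2)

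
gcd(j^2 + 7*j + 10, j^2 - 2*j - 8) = j + 2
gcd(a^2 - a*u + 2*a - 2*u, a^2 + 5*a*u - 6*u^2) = -a + u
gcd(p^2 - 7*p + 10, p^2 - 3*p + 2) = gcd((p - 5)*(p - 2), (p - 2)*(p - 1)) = p - 2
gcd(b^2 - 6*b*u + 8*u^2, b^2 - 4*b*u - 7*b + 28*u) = -b + 4*u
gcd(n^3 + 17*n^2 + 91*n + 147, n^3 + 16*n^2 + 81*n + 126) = n^2 + 10*n + 21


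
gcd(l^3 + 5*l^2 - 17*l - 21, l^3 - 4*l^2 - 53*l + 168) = l^2 + 4*l - 21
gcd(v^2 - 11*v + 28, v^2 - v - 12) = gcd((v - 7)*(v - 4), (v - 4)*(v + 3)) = v - 4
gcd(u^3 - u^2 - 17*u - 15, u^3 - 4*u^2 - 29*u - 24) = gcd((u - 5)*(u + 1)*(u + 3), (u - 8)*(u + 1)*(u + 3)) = u^2 + 4*u + 3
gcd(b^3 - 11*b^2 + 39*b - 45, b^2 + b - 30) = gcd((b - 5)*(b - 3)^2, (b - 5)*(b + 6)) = b - 5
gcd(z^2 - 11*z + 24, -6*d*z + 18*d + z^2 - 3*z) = z - 3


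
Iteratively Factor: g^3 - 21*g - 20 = (g - 5)*(g^2 + 5*g + 4) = (g - 5)*(g + 4)*(g + 1)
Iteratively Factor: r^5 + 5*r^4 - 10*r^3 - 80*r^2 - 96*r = (r - 4)*(r^4 + 9*r^3 + 26*r^2 + 24*r) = (r - 4)*(r + 4)*(r^3 + 5*r^2 + 6*r) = r*(r - 4)*(r + 4)*(r^2 + 5*r + 6) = r*(r - 4)*(r + 3)*(r + 4)*(r + 2)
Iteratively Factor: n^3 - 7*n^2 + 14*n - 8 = (n - 2)*(n^2 - 5*n + 4) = (n - 4)*(n - 2)*(n - 1)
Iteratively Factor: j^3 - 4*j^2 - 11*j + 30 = (j + 3)*(j^2 - 7*j + 10) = (j - 2)*(j + 3)*(j - 5)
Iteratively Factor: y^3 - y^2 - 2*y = (y - 2)*(y^2 + y) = y*(y - 2)*(y + 1)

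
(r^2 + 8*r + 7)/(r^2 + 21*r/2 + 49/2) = 2*(r + 1)/(2*r + 7)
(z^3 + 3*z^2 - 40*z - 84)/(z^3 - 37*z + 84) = (z^2 - 4*z - 12)/(z^2 - 7*z + 12)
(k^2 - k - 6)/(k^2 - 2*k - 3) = (k + 2)/(k + 1)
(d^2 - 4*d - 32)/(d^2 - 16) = (d - 8)/(d - 4)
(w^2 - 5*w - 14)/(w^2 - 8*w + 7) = (w + 2)/(w - 1)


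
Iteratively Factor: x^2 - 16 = (x - 4)*(x + 4)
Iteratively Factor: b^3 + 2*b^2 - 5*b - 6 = (b - 2)*(b^2 + 4*b + 3) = (b - 2)*(b + 3)*(b + 1)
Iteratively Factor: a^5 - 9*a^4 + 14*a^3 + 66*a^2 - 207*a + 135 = (a + 3)*(a^4 - 12*a^3 + 50*a^2 - 84*a + 45) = (a - 3)*(a + 3)*(a^3 - 9*a^2 + 23*a - 15) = (a - 3)*(a - 1)*(a + 3)*(a^2 - 8*a + 15) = (a - 5)*(a - 3)*(a - 1)*(a + 3)*(a - 3)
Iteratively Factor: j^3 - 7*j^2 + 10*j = (j)*(j^2 - 7*j + 10) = j*(j - 2)*(j - 5)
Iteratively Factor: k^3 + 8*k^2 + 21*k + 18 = (k + 3)*(k^2 + 5*k + 6) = (k + 3)^2*(k + 2)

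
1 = 1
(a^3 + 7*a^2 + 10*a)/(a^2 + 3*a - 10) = a*(a + 2)/(a - 2)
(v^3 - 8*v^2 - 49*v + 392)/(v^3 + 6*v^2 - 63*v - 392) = (v - 7)/(v + 7)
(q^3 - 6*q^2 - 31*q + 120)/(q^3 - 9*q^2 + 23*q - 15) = (q^2 - 3*q - 40)/(q^2 - 6*q + 5)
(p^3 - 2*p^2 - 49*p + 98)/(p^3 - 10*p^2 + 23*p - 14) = (p + 7)/(p - 1)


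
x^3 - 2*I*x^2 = x^2*(x - 2*I)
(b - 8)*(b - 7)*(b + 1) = b^3 - 14*b^2 + 41*b + 56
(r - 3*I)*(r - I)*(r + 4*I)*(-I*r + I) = -I*r^4 + I*r^3 - 13*I*r^2 - 12*r + 13*I*r + 12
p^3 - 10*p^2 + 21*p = p*(p - 7)*(p - 3)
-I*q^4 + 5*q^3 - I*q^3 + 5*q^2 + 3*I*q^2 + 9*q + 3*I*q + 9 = (q - I)*(q + 3*I)^2*(-I*q - I)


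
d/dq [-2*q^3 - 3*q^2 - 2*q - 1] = -6*q^2 - 6*q - 2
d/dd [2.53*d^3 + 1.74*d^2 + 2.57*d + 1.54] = 7.59*d^2 + 3.48*d + 2.57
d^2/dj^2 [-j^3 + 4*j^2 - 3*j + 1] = 8 - 6*j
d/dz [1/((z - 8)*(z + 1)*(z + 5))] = (-(z - 8)*(z + 1) - (z - 8)*(z + 5) - (z + 1)*(z + 5))/((z - 8)^2*(z + 1)^2*(z + 5)^2)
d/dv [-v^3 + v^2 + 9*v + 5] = -3*v^2 + 2*v + 9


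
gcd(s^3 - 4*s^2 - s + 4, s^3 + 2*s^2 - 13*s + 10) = s - 1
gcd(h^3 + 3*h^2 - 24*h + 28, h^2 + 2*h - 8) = h - 2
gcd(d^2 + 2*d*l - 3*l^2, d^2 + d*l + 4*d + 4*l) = 1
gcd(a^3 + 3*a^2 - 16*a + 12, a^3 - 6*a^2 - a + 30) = 1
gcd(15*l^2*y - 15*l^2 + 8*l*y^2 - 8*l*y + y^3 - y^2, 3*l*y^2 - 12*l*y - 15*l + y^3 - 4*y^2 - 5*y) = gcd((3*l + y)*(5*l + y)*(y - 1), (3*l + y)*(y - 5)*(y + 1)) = 3*l + y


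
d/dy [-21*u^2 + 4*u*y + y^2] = 4*u + 2*y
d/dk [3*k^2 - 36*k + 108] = 6*k - 36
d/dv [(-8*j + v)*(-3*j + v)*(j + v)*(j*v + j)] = j*(24*j^3 + 26*j^2*v + 13*j^2 - 30*j*v^2 - 20*j*v + 4*v^3 + 3*v^2)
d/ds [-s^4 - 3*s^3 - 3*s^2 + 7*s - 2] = -4*s^3 - 9*s^2 - 6*s + 7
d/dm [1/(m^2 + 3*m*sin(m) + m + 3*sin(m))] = -(3*m*cos(m) + 2*m + 3*sqrt(2)*sin(m + pi/4) + 1)/((m + 1)^2*(m + 3*sin(m))^2)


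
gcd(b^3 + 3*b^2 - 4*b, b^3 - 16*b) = b^2 + 4*b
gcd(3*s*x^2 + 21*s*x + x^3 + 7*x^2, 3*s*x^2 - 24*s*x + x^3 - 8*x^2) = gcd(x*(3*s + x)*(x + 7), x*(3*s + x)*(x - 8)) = 3*s*x + x^2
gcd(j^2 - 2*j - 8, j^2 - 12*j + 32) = j - 4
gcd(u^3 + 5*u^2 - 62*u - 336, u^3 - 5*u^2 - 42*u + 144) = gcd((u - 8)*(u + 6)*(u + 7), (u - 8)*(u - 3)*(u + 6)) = u^2 - 2*u - 48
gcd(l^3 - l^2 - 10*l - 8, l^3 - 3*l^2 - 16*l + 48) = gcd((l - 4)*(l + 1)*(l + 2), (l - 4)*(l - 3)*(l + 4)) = l - 4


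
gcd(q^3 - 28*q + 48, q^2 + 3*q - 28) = q - 4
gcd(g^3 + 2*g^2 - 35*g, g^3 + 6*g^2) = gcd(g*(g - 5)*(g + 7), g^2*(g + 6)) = g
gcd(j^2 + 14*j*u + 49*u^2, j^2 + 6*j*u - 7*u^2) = j + 7*u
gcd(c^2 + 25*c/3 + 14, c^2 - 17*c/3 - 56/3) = c + 7/3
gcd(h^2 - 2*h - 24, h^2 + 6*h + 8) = h + 4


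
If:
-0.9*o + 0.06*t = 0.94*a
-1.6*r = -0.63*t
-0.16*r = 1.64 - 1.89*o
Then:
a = 0.0319148936170213*t - 0.83080040526849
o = 0.0333333333333333*t + 0.867724867724868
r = 0.39375*t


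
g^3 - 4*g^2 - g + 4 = (g - 4)*(g - 1)*(g + 1)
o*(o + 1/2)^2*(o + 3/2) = o^4 + 5*o^3/2 + 7*o^2/4 + 3*o/8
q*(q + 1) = q^2 + q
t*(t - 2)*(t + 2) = t^3 - 4*t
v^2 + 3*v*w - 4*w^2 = (v - w)*(v + 4*w)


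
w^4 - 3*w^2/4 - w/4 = w*(w - 1)*(w + 1/2)^2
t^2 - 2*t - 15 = (t - 5)*(t + 3)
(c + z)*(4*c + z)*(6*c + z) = 24*c^3 + 34*c^2*z + 11*c*z^2 + z^3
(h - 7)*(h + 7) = h^2 - 49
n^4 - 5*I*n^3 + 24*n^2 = n^2*(n - 8*I)*(n + 3*I)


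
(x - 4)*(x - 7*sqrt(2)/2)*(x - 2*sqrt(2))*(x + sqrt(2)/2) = x^4 - 5*sqrt(2)*x^3 - 4*x^3 + 17*x^2/2 + 20*sqrt(2)*x^2 - 34*x + 7*sqrt(2)*x - 28*sqrt(2)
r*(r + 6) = r^2 + 6*r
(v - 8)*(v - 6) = v^2 - 14*v + 48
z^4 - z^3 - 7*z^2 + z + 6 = (z - 3)*(z - 1)*(z + 1)*(z + 2)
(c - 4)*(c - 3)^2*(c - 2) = c^4 - 12*c^3 + 53*c^2 - 102*c + 72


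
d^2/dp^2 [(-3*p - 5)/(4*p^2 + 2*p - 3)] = 4*(-2*(3*p + 5)*(4*p + 1)^2 + (18*p + 13)*(4*p^2 + 2*p - 3))/(4*p^2 + 2*p - 3)^3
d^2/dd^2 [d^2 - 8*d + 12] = 2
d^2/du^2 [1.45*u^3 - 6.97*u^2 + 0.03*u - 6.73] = 8.7*u - 13.94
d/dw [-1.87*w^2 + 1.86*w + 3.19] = 1.86 - 3.74*w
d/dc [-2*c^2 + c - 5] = 1 - 4*c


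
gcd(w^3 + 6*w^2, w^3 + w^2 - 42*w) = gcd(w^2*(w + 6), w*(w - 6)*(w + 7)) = w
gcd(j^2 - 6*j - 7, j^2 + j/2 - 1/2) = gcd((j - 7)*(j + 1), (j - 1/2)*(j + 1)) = j + 1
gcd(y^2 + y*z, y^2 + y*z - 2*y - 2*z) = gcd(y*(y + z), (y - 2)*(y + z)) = y + z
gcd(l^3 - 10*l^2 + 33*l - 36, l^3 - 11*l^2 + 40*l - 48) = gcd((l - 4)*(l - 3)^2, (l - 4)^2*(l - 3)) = l^2 - 7*l + 12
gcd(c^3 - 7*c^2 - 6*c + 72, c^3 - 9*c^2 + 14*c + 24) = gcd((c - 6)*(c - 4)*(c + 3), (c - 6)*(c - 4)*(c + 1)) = c^2 - 10*c + 24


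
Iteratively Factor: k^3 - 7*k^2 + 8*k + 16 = (k + 1)*(k^2 - 8*k + 16) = (k - 4)*(k + 1)*(k - 4)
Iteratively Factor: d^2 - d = (d)*(d - 1)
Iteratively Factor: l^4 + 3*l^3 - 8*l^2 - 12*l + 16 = (l - 1)*(l^3 + 4*l^2 - 4*l - 16) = (l - 2)*(l - 1)*(l^2 + 6*l + 8) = (l - 2)*(l - 1)*(l + 2)*(l + 4)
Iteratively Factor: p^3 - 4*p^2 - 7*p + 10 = (p - 1)*(p^2 - 3*p - 10) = (p - 5)*(p - 1)*(p + 2)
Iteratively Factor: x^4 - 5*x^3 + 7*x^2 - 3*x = (x - 3)*(x^3 - 2*x^2 + x) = x*(x - 3)*(x^2 - 2*x + 1) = x*(x - 3)*(x - 1)*(x - 1)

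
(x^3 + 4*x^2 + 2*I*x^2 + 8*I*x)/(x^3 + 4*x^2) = (x + 2*I)/x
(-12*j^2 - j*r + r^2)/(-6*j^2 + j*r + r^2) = (-4*j + r)/(-2*j + r)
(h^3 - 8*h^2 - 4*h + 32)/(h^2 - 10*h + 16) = h + 2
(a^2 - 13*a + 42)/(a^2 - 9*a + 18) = (a - 7)/(a - 3)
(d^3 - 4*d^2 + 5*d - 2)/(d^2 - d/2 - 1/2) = 2*(d^2 - 3*d + 2)/(2*d + 1)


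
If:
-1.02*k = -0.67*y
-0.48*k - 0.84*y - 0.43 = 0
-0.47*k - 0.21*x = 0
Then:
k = -0.24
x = 0.55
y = -0.37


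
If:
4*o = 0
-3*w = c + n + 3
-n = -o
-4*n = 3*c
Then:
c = 0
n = 0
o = 0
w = -1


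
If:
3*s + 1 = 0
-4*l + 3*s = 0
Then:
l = -1/4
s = -1/3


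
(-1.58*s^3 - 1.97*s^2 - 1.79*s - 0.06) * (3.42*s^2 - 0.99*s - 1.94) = -5.4036*s^5 - 5.1732*s^4 - 1.1063*s^3 + 5.3887*s^2 + 3.532*s + 0.1164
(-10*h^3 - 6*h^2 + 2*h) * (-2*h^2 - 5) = 20*h^5 + 12*h^4 + 46*h^3 + 30*h^2 - 10*h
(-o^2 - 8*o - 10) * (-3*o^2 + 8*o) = 3*o^4 + 16*o^3 - 34*o^2 - 80*o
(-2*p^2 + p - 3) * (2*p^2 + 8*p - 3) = -4*p^4 - 14*p^3 + 8*p^2 - 27*p + 9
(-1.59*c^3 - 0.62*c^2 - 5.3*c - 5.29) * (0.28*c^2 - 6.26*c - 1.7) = -0.4452*c^5 + 9.7798*c^4 + 5.1002*c^3 + 32.7508*c^2 + 42.1254*c + 8.993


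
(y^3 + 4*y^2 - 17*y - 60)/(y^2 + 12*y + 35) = (y^2 - y - 12)/(y + 7)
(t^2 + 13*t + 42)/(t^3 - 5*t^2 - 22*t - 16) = (t^2 + 13*t + 42)/(t^3 - 5*t^2 - 22*t - 16)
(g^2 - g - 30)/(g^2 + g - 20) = (g - 6)/(g - 4)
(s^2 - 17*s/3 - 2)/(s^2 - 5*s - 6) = (s + 1/3)/(s + 1)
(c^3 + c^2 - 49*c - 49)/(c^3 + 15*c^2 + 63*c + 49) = (c - 7)/(c + 7)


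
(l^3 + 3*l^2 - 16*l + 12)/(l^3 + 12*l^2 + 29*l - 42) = (l - 2)/(l + 7)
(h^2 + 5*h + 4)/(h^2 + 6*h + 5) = (h + 4)/(h + 5)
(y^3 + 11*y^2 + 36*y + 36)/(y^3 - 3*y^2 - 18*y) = (y^2 + 8*y + 12)/(y*(y - 6))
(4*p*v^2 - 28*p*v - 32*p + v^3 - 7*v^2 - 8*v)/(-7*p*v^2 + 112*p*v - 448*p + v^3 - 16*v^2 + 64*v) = (-4*p*v - 4*p - v^2 - v)/(7*p*v - 56*p - v^2 + 8*v)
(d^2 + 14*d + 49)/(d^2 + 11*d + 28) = (d + 7)/(d + 4)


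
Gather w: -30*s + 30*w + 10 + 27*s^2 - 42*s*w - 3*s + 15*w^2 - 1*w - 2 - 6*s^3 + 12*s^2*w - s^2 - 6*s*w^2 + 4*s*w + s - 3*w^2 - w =-6*s^3 + 26*s^2 - 32*s + w^2*(12 - 6*s) + w*(12*s^2 - 38*s + 28) + 8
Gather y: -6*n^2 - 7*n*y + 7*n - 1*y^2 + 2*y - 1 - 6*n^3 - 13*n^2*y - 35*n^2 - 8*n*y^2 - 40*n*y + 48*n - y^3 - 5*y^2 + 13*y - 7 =-6*n^3 - 41*n^2 + 55*n - y^3 + y^2*(-8*n - 6) + y*(-13*n^2 - 47*n + 15) - 8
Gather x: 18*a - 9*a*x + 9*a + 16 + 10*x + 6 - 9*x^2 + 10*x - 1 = 27*a - 9*x^2 + x*(20 - 9*a) + 21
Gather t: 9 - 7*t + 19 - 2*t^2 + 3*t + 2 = -2*t^2 - 4*t + 30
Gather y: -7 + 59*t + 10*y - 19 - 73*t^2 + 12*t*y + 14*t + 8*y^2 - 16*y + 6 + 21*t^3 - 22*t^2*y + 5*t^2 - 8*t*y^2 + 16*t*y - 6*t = 21*t^3 - 68*t^2 + 67*t + y^2*(8 - 8*t) + y*(-22*t^2 + 28*t - 6) - 20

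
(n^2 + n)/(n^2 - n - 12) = n*(n + 1)/(n^2 - n - 12)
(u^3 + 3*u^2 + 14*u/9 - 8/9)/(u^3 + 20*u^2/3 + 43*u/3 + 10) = (9*u^2 + 9*u - 4)/(3*(3*u^2 + 14*u + 15))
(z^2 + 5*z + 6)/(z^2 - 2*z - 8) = (z + 3)/(z - 4)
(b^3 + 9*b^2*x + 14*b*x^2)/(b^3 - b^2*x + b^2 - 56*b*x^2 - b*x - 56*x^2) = b*(-b - 2*x)/(-b^2 + 8*b*x - b + 8*x)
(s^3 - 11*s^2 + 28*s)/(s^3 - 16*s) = (s - 7)/(s + 4)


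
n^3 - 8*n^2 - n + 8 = (n - 8)*(n - 1)*(n + 1)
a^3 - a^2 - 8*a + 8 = (a - 1)*(a - 2*sqrt(2))*(a + 2*sqrt(2))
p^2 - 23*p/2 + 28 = (p - 8)*(p - 7/2)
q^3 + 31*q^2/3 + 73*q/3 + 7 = (q + 1/3)*(q + 3)*(q + 7)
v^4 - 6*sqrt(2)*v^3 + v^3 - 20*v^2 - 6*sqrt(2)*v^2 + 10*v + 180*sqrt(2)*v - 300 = (v - 5)*(v + 6)*(v - 5*sqrt(2))*(v - sqrt(2))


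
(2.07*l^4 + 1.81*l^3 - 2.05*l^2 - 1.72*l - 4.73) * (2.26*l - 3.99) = 4.6782*l^5 - 4.1687*l^4 - 11.8549*l^3 + 4.2923*l^2 - 3.827*l + 18.8727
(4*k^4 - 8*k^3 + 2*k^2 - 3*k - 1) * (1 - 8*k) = -32*k^5 + 68*k^4 - 24*k^3 + 26*k^2 + 5*k - 1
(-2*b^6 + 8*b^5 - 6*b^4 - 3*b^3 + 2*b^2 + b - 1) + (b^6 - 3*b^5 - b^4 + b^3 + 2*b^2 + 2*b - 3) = -b^6 + 5*b^5 - 7*b^4 - 2*b^3 + 4*b^2 + 3*b - 4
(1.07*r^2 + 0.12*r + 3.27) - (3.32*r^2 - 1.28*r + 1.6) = -2.25*r^2 + 1.4*r + 1.67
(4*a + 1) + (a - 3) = 5*a - 2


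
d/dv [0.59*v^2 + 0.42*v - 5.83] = 1.18*v + 0.42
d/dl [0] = 0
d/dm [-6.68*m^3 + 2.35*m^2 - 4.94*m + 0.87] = -20.04*m^2 + 4.7*m - 4.94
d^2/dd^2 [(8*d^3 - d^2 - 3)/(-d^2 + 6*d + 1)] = 4*(-145*d^3 - 66*d^2 - 39*d + 56)/(d^6 - 18*d^5 + 105*d^4 - 180*d^3 - 105*d^2 - 18*d - 1)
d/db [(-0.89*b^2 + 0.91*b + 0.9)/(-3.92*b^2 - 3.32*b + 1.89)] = (6.522*b^2 + 3.6918*b + 4.7079)/(15.3664*b^4 + 26.0288*b^3 - 3.7952*b^2 - 12.5496*b + 3.5721)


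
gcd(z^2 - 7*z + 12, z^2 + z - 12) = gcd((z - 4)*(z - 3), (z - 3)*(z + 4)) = z - 3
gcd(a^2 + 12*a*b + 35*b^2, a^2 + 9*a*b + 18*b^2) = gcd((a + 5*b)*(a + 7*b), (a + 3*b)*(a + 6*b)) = 1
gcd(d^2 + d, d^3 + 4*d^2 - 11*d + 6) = 1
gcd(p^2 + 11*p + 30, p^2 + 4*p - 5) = p + 5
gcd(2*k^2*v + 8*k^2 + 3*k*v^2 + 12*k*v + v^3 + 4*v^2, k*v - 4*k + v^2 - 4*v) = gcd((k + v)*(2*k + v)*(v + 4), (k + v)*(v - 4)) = k + v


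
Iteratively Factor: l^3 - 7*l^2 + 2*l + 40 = (l - 5)*(l^2 - 2*l - 8) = (l - 5)*(l - 4)*(l + 2)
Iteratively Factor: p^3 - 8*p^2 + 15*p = (p)*(p^2 - 8*p + 15) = p*(p - 3)*(p - 5)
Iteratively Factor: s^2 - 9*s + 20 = (s - 4)*(s - 5)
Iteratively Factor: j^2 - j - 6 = (j + 2)*(j - 3)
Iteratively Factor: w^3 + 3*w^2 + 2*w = (w + 1)*(w^2 + 2*w) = w*(w + 1)*(w + 2)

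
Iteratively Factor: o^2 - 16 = (o - 4)*(o + 4)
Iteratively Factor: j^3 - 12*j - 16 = (j + 2)*(j^2 - 2*j - 8) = (j - 4)*(j + 2)*(j + 2)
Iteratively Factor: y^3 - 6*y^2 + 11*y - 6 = (y - 2)*(y^2 - 4*y + 3) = (y - 2)*(y - 1)*(y - 3)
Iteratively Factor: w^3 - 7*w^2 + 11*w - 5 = (w - 1)*(w^2 - 6*w + 5) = (w - 1)^2*(w - 5)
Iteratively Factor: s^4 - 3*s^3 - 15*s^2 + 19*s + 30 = (s - 5)*(s^3 + 2*s^2 - 5*s - 6) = (s - 5)*(s + 1)*(s^2 + s - 6) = (s - 5)*(s + 1)*(s + 3)*(s - 2)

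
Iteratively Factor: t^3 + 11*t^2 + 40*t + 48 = (t + 4)*(t^2 + 7*t + 12) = (t + 3)*(t + 4)*(t + 4)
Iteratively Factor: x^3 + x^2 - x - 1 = (x + 1)*(x^2 - 1) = (x - 1)*(x + 1)*(x + 1)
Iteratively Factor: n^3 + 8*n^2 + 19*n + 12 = (n + 3)*(n^2 + 5*n + 4) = (n + 3)*(n + 4)*(n + 1)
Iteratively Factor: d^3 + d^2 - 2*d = (d - 1)*(d^2 + 2*d) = d*(d - 1)*(d + 2)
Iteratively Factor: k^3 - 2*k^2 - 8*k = (k - 4)*(k^2 + 2*k) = k*(k - 4)*(k + 2)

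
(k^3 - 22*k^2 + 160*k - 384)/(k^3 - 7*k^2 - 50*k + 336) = (k - 8)/(k + 7)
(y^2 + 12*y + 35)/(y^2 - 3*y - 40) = (y + 7)/(y - 8)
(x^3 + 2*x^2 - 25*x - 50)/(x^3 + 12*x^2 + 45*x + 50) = (x - 5)/(x + 5)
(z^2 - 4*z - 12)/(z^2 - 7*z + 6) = (z + 2)/(z - 1)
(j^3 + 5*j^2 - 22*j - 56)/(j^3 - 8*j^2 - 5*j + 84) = (j^2 + 9*j + 14)/(j^2 - 4*j - 21)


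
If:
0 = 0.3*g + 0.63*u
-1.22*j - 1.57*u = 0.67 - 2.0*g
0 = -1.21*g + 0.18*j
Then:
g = -0.12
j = -0.83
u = 0.06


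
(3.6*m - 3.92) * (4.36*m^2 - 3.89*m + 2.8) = 15.696*m^3 - 31.0952*m^2 + 25.3288*m - 10.976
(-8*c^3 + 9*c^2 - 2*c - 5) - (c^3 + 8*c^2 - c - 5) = -9*c^3 + c^2 - c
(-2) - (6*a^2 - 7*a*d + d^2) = -6*a^2 + 7*a*d - d^2 - 2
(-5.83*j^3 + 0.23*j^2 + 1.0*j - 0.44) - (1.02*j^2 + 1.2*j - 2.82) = -5.83*j^3 - 0.79*j^2 - 0.2*j + 2.38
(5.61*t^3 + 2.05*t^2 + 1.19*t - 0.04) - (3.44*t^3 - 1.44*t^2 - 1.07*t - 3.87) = 2.17*t^3 + 3.49*t^2 + 2.26*t + 3.83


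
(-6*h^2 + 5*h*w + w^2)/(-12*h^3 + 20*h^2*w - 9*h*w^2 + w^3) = (6*h + w)/(12*h^2 - 8*h*w + w^2)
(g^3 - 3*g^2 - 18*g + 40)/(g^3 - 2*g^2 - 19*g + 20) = (g - 2)/(g - 1)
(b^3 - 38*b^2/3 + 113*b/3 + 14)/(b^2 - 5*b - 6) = (3*b^2 - 20*b - 7)/(3*(b + 1))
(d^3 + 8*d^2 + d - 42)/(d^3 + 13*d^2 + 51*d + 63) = (d - 2)/(d + 3)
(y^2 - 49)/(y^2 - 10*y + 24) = (y^2 - 49)/(y^2 - 10*y + 24)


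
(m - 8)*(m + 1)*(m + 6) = m^3 - m^2 - 50*m - 48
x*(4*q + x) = 4*q*x + x^2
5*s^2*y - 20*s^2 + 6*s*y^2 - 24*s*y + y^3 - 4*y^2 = (s + y)*(5*s + y)*(y - 4)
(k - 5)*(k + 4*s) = k^2 + 4*k*s - 5*k - 20*s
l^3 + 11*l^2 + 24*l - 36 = (l - 1)*(l + 6)^2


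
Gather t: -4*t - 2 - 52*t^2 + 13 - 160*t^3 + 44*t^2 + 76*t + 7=-160*t^3 - 8*t^2 + 72*t + 18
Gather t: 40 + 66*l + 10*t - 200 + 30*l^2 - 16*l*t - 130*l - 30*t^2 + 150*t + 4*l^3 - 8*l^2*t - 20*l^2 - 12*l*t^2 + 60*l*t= 4*l^3 + 10*l^2 - 64*l + t^2*(-12*l - 30) + t*(-8*l^2 + 44*l + 160) - 160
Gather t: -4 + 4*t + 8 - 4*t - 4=0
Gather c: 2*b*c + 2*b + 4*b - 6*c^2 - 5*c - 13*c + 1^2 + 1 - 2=6*b - 6*c^2 + c*(2*b - 18)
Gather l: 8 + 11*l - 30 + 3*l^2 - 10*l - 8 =3*l^2 + l - 30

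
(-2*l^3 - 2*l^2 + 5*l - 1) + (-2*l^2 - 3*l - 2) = -2*l^3 - 4*l^2 + 2*l - 3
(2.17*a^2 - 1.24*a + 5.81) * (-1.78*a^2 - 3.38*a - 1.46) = -3.8626*a^4 - 5.1274*a^3 - 9.3188*a^2 - 17.8274*a - 8.4826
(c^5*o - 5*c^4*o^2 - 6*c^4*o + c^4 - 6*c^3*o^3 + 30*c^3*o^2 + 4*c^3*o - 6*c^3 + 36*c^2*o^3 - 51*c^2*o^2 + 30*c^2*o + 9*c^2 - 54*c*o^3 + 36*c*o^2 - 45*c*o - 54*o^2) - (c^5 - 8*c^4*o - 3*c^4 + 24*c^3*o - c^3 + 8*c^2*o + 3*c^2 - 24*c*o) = c^5*o - c^5 - 5*c^4*o^2 + 2*c^4*o + 4*c^4 - 6*c^3*o^3 + 30*c^3*o^2 - 20*c^3*o - 5*c^3 + 36*c^2*o^3 - 51*c^2*o^2 + 22*c^2*o + 6*c^2 - 54*c*o^3 + 36*c*o^2 - 21*c*o - 54*o^2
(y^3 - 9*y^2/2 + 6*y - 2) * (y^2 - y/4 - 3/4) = y^5 - 19*y^4/4 + 51*y^3/8 - y^2/8 - 4*y + 3/2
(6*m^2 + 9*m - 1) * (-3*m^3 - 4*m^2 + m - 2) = -18*m^5 - 51*m^4 - 27*m^3 + m^2 - 19*m + 2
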